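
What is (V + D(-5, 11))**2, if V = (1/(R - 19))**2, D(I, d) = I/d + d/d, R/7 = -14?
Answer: 6747801025/22674035241 ≈ 0.29760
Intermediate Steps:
R = -98 (R = 7*(-14) = -98)
D(I, d) = 1 + I/d (D(I, d) = I/d + 1 = 1 + I/d)
V = 1/13689 (V = (1/(-98 - 19))**2 = (1/(-117))**2 = (-1/117)**2 = 1/13689 ≈ 7.3051e-5)
(V + D(-5, 11))**2 = (1/13689 + (-5 + 11)/11)**2 = (1/13689 + (1/11)*6)**2 = (1/13689 + 6/11)**2 = (82145/150579)**2 = 6747801025/22674035241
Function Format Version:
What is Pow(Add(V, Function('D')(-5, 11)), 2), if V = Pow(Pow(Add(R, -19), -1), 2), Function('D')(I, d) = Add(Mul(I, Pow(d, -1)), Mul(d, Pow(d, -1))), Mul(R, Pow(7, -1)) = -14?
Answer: Rational(6747801025, 22674035241) ≈ 0.29760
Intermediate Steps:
R = -98 (R = Mul(7, -14) = -98)
Function('D')(I, d) = Add(1, Mul(I, Pow(d, -1))) (Function('D')(I, d) = Add(Mul(I, Pow(d, -1)), 1) = Add(1, Mul(I, Pow(d, -1))))
V = Rational(1, 13689) (V = Pow(Pow(Add(-98, -19), -1), 2) = Pow(Pow(-117, -1), 2) = Pow(Rational(-1, 117), 2) = Rational(1, 13689) ≈ 7.3051e-5)
Pow(Add(V, Function('D')(-5, 11)), 2) = Pow(Add(Rational(1, 13689), Mul(Pow(11, -1), Add(-5, 11))), 2) = Pow(Add(Rational(1, 13689), Mul(Rational(1, 11), 6)), 2) = Pow(Add(Rational(1, 13689), Rational(6, 11)), 2) = Pow(Rational(82145, 150579), 2) = Rational(6747801025, 22674035241)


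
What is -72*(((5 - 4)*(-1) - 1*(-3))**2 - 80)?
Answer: 5472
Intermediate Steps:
-72*(((5 - 4)*(-1) - 1*(-3))**2 - 80) = -72*((1*(-1) + 3)**2 - 80) = -72*((-1 + 3)**2 - 80) = -72*(2**2 - 80) = -72*(4 - 80) = -72*(-76) = 5472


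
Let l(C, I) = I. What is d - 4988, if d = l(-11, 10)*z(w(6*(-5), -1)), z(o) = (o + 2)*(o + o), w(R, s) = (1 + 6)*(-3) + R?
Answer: 44992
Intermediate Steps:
w(R, s) = -21 + R (w(R, s) = 7*(-3) + R = -21 + R)
z(o) = 2*o*(2 + o) (z(o) = (2 + o)*(2*o) = 2*o*(2 + o))
d = 49980 (d = 10*(2*(-21 + 6*(-5))*(2 + (-21 + 6*(-5)))) = 10*(2*(-21 - 30)*(2 + (-21 - 30))) = 10*(2*(-51)*(2 - 51)) = 10*(2*(-51)*(-49)) = 10*4998 = 49980)
d - 4988 = 49980 - 4988 = 44992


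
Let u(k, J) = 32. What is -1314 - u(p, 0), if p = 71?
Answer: -1346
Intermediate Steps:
-1314 - u(p, 0) = -1314 - 1*32 = -1314 - 32 = -1346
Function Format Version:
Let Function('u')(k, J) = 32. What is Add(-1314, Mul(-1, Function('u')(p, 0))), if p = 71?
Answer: -1346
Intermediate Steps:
Add(-1314, Mul(-1, Function('u')(p, 0))) = Add(-1314, Mul(-1, 32)) = Add(-1314, -32) = -1346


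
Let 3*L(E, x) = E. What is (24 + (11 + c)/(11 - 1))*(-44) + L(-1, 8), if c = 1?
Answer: -16637/15 ≈ -1109.1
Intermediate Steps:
L(E, x) = E/3
(24 + (11 + c)/(11 - 1))*(-44) + L(-1, 8) = (24 + (11 + 1)/(11 - 1))*(-44) + (⅓)*(-1) = (24 + 12/10)*(-44) - ⅓ = (24 + 12*(⅒))*(-44) - ⅓ = (24 + 6/5)*(-44) - ⅓ = (126/5)*(-44) - ⅓ = -5544/5 - ⅓ = -16637/15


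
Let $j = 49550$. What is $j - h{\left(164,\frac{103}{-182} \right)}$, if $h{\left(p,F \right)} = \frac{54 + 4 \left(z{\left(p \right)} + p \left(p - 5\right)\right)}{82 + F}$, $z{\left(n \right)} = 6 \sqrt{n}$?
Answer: $\frac{715387394}{14821} - \frac{8736 \sqrt{41}}{14821} \approx 48265.0$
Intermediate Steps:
$h{\left(p,F \right)} = \frac{54 + 24 \sqrt{p} + 4 p \left(-5 + p\right)}{82 + F}$ ($h{\left(p,F \right)} = \frac{54 + 4 \left(6 \sqrt{p} + p \left(p - 5\right)\right)}{82 + F} = \frac{54 + 4 \left(6 \sqrt{p} + p \left(-5 + p\right)\right)}{82 + F} = \frac{54 + \left(24 \sqrt{p} + 4 p \left(-5 + p\right)\right)}{82 + F} = \frac{54 + 24 \sqrt{p} + 4 p \left(-5 + p\right)}{82 + F}$)
$j - h{\left(164,\frac{103}{-182} \right)} = 49550 - \frac{2 \left(27 - 1640 + 2 \cdot 164^{2} + 12 \sqrt{164}\right)}{82 + \frac{103}{-182}} = 49550 - \frac{2 \left(27 - 1640 + 2 \cdot 26896 + 12 \cdot 2 \sqrt{41}\right)}{82 + 103 \left(- \frac{1}{182}\right)} = 49550 - \frac{2 \left(27 - 1640 + 53792 + 24 \sqrt{41}\right)}{82 - \frac{103}{182}} = 49550 - \frac{2 \left(52179 + 24 \sqrt{41}\right)}{\frac{14821}{182}} = 49550 - 2 \cdot \frac{182}{14821} \left(52179 + 24 \sqrt{41}\right) = 49550 - \left(\frac{18993156}{14821} + \frac{8736 \sqrt{41}}{14821}\right) = \frac{715387394}{14821} - \frac{8736 \sqrt{41}}{14821}$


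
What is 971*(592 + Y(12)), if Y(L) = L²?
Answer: 714656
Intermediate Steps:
971*(592 + Y(12)) = 971*(592 + 12²) = 971*(592 + 144) = 971*736 = 714656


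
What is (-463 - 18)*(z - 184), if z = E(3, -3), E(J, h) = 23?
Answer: 77441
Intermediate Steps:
z = 23
(-463 - 18)*(z - 184) = (-463 - 18)*(23 - 184) = -481*(-161) = 77441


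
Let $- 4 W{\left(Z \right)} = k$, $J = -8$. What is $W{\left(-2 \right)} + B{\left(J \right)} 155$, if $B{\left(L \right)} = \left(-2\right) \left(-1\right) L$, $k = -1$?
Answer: $- \frac{9919}{4} \approx -2479.8$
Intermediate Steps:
$W{\left(Z \right)} = \frac{1}{4}$ ($W{\left(Z \right)} = \left(- \frac{1}{4}\right) \left(-1\right) = \frac{1}{4}$)
$B{\left(L \right)} = 2 L$
$W{\left(-2 \right)} + B{\left(J \right)} 155 = \frac{1}{4} + 2 \left(-8\right) 155 = \frac{1}{4} - 2480 = - \frac{9919}{4}$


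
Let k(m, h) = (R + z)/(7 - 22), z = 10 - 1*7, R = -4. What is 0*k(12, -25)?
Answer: 0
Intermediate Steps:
z = 3 (z = 10 - 7 = 3)
k(m, h) = 1/15 (k(m, h) = (-4 + 3)/(7 - 22) = -1/(-15) = -1*(-1/15) = 1/15)
0*k(12, -25) = 0*(1/15) = 0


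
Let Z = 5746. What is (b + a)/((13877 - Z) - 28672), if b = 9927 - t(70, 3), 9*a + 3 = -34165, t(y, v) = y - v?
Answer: -54572/184869 ≈ -0.29519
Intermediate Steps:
a = -34168/9 (a = -⅓ + (⅑)*(-34165) = -⅓ - 34165/9 = -34168/9 ≈ -3796.4)
b = 9860 (b = 9927 - (70 - 1*3) = 9927 - (70 - 3) = 9927 - 1*67 = 9927 - 67 = 9860)
(b + a)/((13877 - Z) - 28672) = (9860 - 34168/9)/((13877 - 1*5746) - 28672) = 54572/(9*((13877 - 5746) - 28672)) = 54572/(9*(8131 - 28672)) = (54572/9)/(-20541) = (54572/9)*(-1/20541) = -54572/184869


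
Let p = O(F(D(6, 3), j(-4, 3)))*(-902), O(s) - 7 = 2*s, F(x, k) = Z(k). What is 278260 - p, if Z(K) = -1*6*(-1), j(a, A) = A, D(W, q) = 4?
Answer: 295398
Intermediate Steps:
Z(K) = 6 (Z(K) = -6*(-1) = 6)
F(x, k) = 6
O(s) = 7 + 2*s
p = -17138 (p = (7 + 2*6)*(-902) = (7 + 12)*(-902) = 19*(-902) = -17138)
278260 - p = 278260 - 1*(-17138) = 278260 + 17138 = 295398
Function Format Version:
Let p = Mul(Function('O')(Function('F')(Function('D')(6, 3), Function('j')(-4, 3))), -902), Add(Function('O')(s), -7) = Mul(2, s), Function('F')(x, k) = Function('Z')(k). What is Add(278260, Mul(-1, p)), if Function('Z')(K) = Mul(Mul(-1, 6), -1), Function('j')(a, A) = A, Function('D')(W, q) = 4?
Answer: 295398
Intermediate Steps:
Function('Z')(K) = 6 (Function('Z')(K) = Mul(-6, -1) = 6)
Function('F')(x, k) = 6
Function('O')(s) = Add(7, Mul(2, s))
p = -17138 (p = Mul(Add(7, Mul(2, 6)), -902) = Mul(Add(7, 12), -902) = Mul(19, -902) = -17138)
Add(278260, Mul(-1, p)) = Add(278260, Mul(-1, -17138)) = Add(278260, 17138) = 295398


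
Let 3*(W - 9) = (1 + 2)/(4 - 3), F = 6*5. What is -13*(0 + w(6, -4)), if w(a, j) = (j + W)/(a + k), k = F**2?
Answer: -13/151 ≈ -0.086093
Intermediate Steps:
F = 30
k = 900 (k = 30**2 = 900)
W = 10 (W = 9 + ((1 + 2)/(4 - 3))/3 = 9 + (3/1)/3 = 9 + (3*1)/3 = 9 + (1/3)*3 = 9 + 1 = 10)
w(a, j) = (10 + j)/(900 + a) (w(a, j) = (j + 10)/(a + 900) = (10 + j)/(900 + a))
-13*(0 + w(6, -4)) = -13*(0 + (10 - 4)/(900 + 6)) = -13*(0 + 6/906) = -13*(0 + (1/906)*6) = -13*(0 + 1/151) = -13*1/151 = -13/151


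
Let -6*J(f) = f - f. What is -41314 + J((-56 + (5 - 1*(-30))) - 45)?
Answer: -41314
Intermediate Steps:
J(f) = 0 (J(f) = -(f - f)/6 = -⅙*0 = 0)
-41314 + J((-56 + (5 - 1*(-30))) - 45) = -41314 + 0 = -41314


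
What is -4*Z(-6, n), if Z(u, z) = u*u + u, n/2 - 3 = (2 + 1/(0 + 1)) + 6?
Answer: -120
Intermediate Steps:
n = 24 (n = 6 + 2*((2 + 1/(0 + 1)) + 6) = 6 + 2*((2 + 1/1) + 6) = 6 + 2*((2 + 1) + 6) = 6 + 2*(3 + 6) = 6 + 2*9 = 6 + 18 = 24)
Z(u, z) = u + u² (Z(u, z) = u² + u = u + u²)
-4*Z(-6, n) = -(-24)*(1 - 6) = -(-24)*(-5) = -4*30 = -120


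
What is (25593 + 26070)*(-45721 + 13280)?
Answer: -1675999383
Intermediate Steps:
(25593 + 26070)*(-45721 + 13280) = 51663*(-32441) = -1675999383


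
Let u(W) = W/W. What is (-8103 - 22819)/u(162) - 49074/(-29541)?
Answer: -304472576/9847 ≈ -30920.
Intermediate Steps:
u(W) = 1
(-8103 - 22819)/u(162) - 49074/(-29541) = (-8103 - 22819)/1 - 49074/(-29541) = -30922*1 - 49074*(-1/29541) = -30922 + 16358/9847 = -304472576/9847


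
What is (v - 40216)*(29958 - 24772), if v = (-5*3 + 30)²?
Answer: -207393326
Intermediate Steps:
v = 225 (v = (-15 + 30)² = 15² = 225)
(v - 40216)*(29958 - 24772) = (225 - 40216)*(29958 - 24772) = -39991*5186 = -207393326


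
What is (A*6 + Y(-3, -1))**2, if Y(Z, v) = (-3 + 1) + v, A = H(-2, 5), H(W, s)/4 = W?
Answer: 2601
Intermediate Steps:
H(W, s) = 4*W
A = -8 (A = 4*(-2) = -8)
Y(Z, v) = -2 + v
(A*6 + Y(-3, -1))**2 = (-8*6 + (-2 - 1))**2 = (-48 - 3)**2 = (-51)**2 = 2601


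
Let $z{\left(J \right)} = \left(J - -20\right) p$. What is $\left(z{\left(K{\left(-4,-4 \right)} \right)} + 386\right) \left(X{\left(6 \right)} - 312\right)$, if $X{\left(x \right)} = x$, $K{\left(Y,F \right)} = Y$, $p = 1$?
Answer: $-123012$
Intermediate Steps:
$z{\left(J \right)} = 20 + J$ ($z{\left(J \right)} = \left(J - -20\right) 1 = \left(J + 20\right) 1 = \left(20 + J\right) 1 = 20 + J$)
$\left(z{\left(K{\left(-4,-4 \right)} \right)} + 386\right) \left(X{\left(6 \right)} - 312\right) = \left(\left(20 - 4\right) + 386\right) \left(6 - 312\right) = \left(16 + 386\right) \left(-306\right) = 402 \left(-306\right) = -123012$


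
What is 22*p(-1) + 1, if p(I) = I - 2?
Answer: -65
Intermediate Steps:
p(I) = -2 + I
22*p(-1) + 1 = 22*(-2 - 1) + 1 = 22*(-3) + 1 = -66 + 1 = -65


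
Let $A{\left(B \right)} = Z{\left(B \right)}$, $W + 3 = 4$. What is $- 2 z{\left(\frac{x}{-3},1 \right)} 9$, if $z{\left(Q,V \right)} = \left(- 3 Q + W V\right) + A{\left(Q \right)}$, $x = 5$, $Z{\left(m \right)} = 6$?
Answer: $-216$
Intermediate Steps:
$W = 1$ ($W = -3 + 4 = 1$)
$A{\left(B \right)} = 6$
$z{\left(Q,V \right)} = 6 + V - 3 Q$ ($z{\left(Q,V \right)} = \left(- 3 Q + 1 V\right) + 6 = \left(- 3 Q + V\right) + 6 = \left(V - 3 Q\right) + 6 = 6 + V - 3 Q$)
$- 2 z{\left(\frac{x}{-3},1 \right)} 9 = - 2 \left(6 + 1 - 3 \frac{5}{-3}\right) 9 = - 2 \left(6 + 1 - 3 \cdot 5 \left(- \frac{1}{3}\right)\right) 9 = - 2 \left(6 + 1 - -5\right) 9 = - 2 \left(6 + 1 + 5\right) 9 = \left(-2\right) 12 \cdot 9 = \left(-24\right) 9 = -216$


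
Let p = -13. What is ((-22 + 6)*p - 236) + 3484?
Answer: 3456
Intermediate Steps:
((-22 + 6)*p - 236) + 3484 = ((-22 + 6)*(-13) - 236) + 3484 = (-16*(-13) - 236) + 3484 = (208 - 236) + 3484 = -28 + 3484 = 3456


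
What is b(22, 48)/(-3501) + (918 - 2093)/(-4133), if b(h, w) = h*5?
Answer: 3659045/14469633 ≈ 0.25288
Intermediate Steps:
b(h, w) = 5*h
b(22, 48)/(-3501) + (918 - 2093)/(-4133) = (5*22)/(-3501) + (918 - 2093)/(-4133) = 110*(-1/3501) - 1175*(-1/4133) = -110/3501 + 1175/4133 = 3659045/14469633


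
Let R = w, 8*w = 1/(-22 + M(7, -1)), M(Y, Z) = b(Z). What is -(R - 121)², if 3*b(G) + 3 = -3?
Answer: -539772289/36864 ≈ -14642.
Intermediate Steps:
b(G) = -2 (b(G) = -1 + (⅓)*(-3) = -1 - 1 = -2)
M(Y, Z) = -2
w = -1/192 (w = 1/(8*(-22 - 2)) = (⅛)/(-24) = (⅛)*(-1/24) = -1/192 ≈ -0.0052083)
R = -1/192 ≈ -0.0052083
-(R - 121)² = -(-1/192 - 121)² = -(-23233/192)² = -1*539772289/36864 = -539772289/36864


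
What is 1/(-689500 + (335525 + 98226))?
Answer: -1/255749 ≈ -3.9101e-6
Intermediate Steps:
1/(-689500 + (335525 + 98226)) = 1/(-689500 + 433751) = 1/(-255749) = -1/255749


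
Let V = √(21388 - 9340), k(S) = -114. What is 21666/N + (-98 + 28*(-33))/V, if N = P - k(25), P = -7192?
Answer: -10833/3539 - 511*√753/1506 ≈ -12.372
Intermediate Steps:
V = 4*√753 (V = √12048 = 4*√753 ≈ 109.76)
N = -7078 (N = -7192 - 1*(-114) = -7192 + 114 = -7078)
21666/N + (-98 + 28*(-33))/V = 21666/(-7078) + (-98 + 28*(-33))/((4*√753)) = 21666*(-1/7078) + (-98 - 924)*(√753/3012) = -10833/3539 - 511*√753/1506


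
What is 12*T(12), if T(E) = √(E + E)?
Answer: 24*√6 ≈ 58.788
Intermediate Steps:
T(E) = √2*√E (T(E) = √(2*E) = √2*√E)
12*T(12) = 12*(√2*√12) = 12*(√2*(2*√3)) = 12*(2*√6) = 24*√6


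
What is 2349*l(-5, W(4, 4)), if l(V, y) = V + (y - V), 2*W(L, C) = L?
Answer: 4698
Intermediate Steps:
W(L, C) = L/2
l(V, y) = y
2349*l(-5, W(4, 4)) = 2349*((½)*4) = 2349*2 = 4698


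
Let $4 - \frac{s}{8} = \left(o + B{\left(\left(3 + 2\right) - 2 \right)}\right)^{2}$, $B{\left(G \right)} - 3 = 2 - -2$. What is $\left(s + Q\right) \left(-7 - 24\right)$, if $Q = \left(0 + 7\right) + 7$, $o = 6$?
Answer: $40486$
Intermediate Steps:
$Q = 14$ ($Q = 7 + 7 = 14$)
$B{\left(G \right)} = 7$ ($B{\left(G \right)} = 3 + \left(2 - -2\right) = 3 + \left(2 + 2\right) = 3 + 4 = 7$)
$s = -1320$ ($s = 32 - 8 \left(6 + 7\right)^{2} = 32 - 8 \cdot 13^{2} = 32 - 1352 = -1320$)
$\left(s + Q\right) \left(-7 - 24\right) = \left(-1320 + 14\right) \left(-7 - 24\right) = - 1306 \left(-7 - 24\right) = \left(-1306\right) \left(-31\right) = 40486$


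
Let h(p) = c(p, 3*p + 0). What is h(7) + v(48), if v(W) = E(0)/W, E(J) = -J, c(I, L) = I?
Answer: 7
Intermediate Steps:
h(p) = p
v(W) = 0 (v(W) = (-1*0)/W = 0/W = 0)
h(7) + v(48) = 7 + 0 = 7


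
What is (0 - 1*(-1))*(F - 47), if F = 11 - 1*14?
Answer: -50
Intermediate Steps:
F = -3 (F = 11 - 14 = -3)
(0 - 1*(-1))*(F - 47) = (0 - 1*(-1))*(-3 - 47) = (0 + 1)*(-50) = 1*(-50) = -50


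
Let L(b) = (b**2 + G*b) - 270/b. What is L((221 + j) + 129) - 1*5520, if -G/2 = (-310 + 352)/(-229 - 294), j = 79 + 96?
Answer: 4945806111/18305 ≈ 2.7019e+5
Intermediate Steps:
j = 175
G = 84/523 (G = -2*(-310 + 352)/(-229 - 294) = -84/(-523) = -84*(-1)/523 = -2*(-42/523) = 84/523 ≈ 0.16061)
L(b) = b**2 - 270/b + 84*b/523 (L(b) = (b**2 + 84*b/523) - 270/b = b**2 - 270/b + 84*b/523)
L((221 + j) + 129) - 1*5520 = (((221 + 175) + 129)**2 - 270/((221 + 175) + 129) + 84*((221 + 175) + 129)/523) - 1*5520 = ((396 + 129)**2 - 270/(396 + 129) + 84*(396 + 129)/523) - 5520 = (525**2 - 270/525 + (84/523)*525) - 5520 = (275625 - 270*1/525 + 44100/523) - 5520 = (275625 - 18/35 + 44100/523) - 5520 = 5046849711/18305 - 5520 = 4945806111/18305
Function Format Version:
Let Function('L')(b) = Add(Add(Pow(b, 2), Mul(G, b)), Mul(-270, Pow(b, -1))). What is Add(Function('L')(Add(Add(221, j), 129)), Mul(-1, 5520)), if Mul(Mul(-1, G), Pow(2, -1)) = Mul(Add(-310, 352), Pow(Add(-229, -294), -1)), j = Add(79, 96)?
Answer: Rational(4945806111, 18305) ≈ 2.7019e+5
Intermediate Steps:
j = 175
G = Rational(84, 523) (G = Mul(-2, Mul(Add(-310, 352), Pow(Add(-229, -294), -1))) = Mul(-2, Mul(42, Pow(-523, -1))) = Mul(-2, Mul(42, Rational(-1, 523))) = Mul(-2, Rational(-42, 523)) = Rational(84, 523) ≈ 0.16061)
Function('L')(b) = Add(Pow(b, 2), Mul(-270, Pow(b, -1)), Mul(Rational(84, 523), b)) (Function('L')(b) = Add(Add(Pow(b, 2), Mul(Rational(84, 523), b)), Mul(-270, Pow(b, -1))) = Add(Pow(b, 2), Mul(-270, Pow(b, -1)), Mul(Rational(84, 523), b)))
Add(Function('L')(Add(Add(221, j), 129)), Mul(-1, 5520)) = Add(Add(Pow(Add(Add(221, 175), 129), 2), Mul(-270, Pow(Add(Add(221, 175), 129), -1)), Mul(Rational(84, 523), Add(Add(221, 175), 129))), Mul(-1, 5520)) = Add(Add(Pow(Add(396, 129), 2), Mul(-270, Pow(Add(396, 129), -1)), Mul(Rational(84, 523), Add(396, 129))), -5520) = Add(Add(Pow(525, 2), Mul(-270, Pow(525, -1)), Mul(Rational(84, 523), 525)), -5520) = Add(Add(275625, Mul(-270, Rational(1, 525)), Rational(44100, 523)), -5520) = Add(Add(275625, Rational(-18, 35), Rational(44100, 523)), -5520) = Add(Rational(5046849711, 18305), -5520) = Rational(4945806111, 18305)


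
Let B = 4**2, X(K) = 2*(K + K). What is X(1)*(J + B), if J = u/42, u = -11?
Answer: 1322/21 ≈ 62.952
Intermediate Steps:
J = -11/42 ≈ -0.26190
X(K) = 4*K (X(K) = 2*(2*K) = 4*K)
B = 16
X(1)*(J + B) = (4*1)*(-11/42 + 16) = 4*(661/42) = 1322/21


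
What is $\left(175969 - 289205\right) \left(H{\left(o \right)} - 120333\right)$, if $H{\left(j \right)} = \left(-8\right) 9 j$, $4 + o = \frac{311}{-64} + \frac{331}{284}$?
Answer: $\frac{1925988518955}{142} \approx 1.3563 \cdot 10^{10}$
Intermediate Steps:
$o = - \frac{34961}{4544}$ ($o = -4 + \left(\frac{311}{-64} + \frac{331}{284}\right) = -4 + \left(311 \left(- \frac{1}{64}\right) + 331 \cdot \frac{1}{284}\right) = -4 + \left(- \frac{311}{64} + \frac{331}{284}\right) = -4 - \frac{16785}{4544} = - \frac{34961}{4544} \approx -7.6939$)
$H{\left(j \right)} = - 72 j$
$\left(175969 - 289205\right) \left(H{\left(o \right)} - 120333\right) = \left(175969 - 289205\right) \left(\left(-72\right) \left(- \frac{34961}{4544}\right) - 120333\right) = - 113236 \left(\frac{314649}{568} - 120333\right) = \left(-113236\right) \left(- \frac{68034495}{568}\right) = \frac{1925988518955}{142}$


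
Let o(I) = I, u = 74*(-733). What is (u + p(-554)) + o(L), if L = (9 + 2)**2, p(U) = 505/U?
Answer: -29983539/554 ≈ -54122.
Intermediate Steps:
L = 121 (L = 11**2 = 121)
u = -54242
(u + p(-554)) + o(L) = (-54242 + 505/(-554)) + 121 = (-54242 + 505*(-1/554)) + 121 = (-54242 - 505/554) + 121 = -30050573/554 + 121 = -29983539/554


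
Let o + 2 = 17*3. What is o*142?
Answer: 6958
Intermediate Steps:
o = 49 (o = -2 + 17*3 = -2 + 51 = 49)
o*142 = 49*142 = 6958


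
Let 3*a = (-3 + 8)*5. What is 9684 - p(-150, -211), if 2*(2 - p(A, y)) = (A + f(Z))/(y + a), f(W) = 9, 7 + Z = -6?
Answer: 11773735/1216 ≈ 9682.3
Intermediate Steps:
Z = -13 (Z = -7 - 6 = -13)
a = 25/3 (a = ((-3 + 8)*5)/3 = (5*5)/3 = (⅓)*25 = 25/3 ≈ 8.3333)
p(A, y) = 2 - (9 + A)/(2*(25/3 + y)) (p(A, y) = 2 - (A + 9)/(2*(y + 25/3)) = 2 - (9 + A)/(2*(25/3 + y)))
9684 - p(-150, -211) = 9684 - (73 - 3*(-150) + 12*(-211))/(2*(25 + 3*(-211))) = 9684 - (73 + 450 - 2532)/(2*(25 - 633)) = 9684 - (-2009)/(2*(-608)) = 9684 - (-1)*(-2009)/(2*608) = 9684 - 1*2009/1216 = 9684 - 2009/1216 = 11773735/1216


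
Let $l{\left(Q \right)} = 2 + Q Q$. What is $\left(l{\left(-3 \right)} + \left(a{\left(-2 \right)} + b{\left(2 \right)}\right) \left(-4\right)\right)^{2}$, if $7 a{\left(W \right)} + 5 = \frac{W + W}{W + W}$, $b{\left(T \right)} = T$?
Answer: $\frac{1369}{49} \approx 27.939$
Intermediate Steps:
$l{\left(Q \right)} = 2 + Q^{2}$
$a{\left(W \right)} = - \frac{4}{7}$ ($a{\left(W \right)} = - \frac{5}{7} + \frac{\left(W + W\right) \frac{1}{W + W}}{7} = - \frac{5}{7} + \frac{2 W \frac{1}{2 W}}{7} = - \frac{5}{7} + \frac{1}{7} \cdot 1 = - \frac{5}{7} + \frac{1}{7} = - \frac{4}{7}$)
$\left(l{\left(-3 \right)} + \left(a{\left(-2 \right)} + b{\left(2 \right)}\right) \left(-4\right)\right)^{2} = \left(\left(2 + \left(-3\right)^{2}\right) + \left(- \frac{4}{7} + 2\right) \left(-4\right)\right)^{2} = \left(\left(2 + 9\right) + \frac{10}{7} \left(-4\right)\right)^{2} = \left(11 - \frac{40}{7}\right)^{2} = \left(\frac{37}{7}\right)^{2} = \frac{1369}{49}$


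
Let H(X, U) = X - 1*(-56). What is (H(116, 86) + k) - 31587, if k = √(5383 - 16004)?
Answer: -31415 + I*√10621 ≈ -31415.0 + 103.06*I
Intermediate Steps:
H(X, U) = 56 + X (H(X, U) = X + 56 = 56 + X)
k = I*√10621 (k = √(-10621) = I*√10621 ≈ 103.06*I)
(H(116, 86) + k) - 31587 = ((56 + 116) + I*√10621) - 31587 = (172 + I*√10621) - 31587 = -31415 + I*√10621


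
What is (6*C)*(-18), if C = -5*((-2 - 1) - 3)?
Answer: -3240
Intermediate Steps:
C = 30 (C = -5*(-3 - 3) = -5*(-6) = 30)
(6*C)*(-18) = (6*30)*(-18) = 180*(-18) = -3240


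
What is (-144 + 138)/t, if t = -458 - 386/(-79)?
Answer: 79/5966 ≈ 0.013242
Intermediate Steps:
t = -35796/79 (t = -458 - 386*(-1)/79 = -458 - 1*(-386/79) = -458 + 386/79 = -35796/79 ≈ -453.11)
(-144 + 138)/t = (-144 + 138)/(-35796/79) = -6*(-79/35796) = 79/5966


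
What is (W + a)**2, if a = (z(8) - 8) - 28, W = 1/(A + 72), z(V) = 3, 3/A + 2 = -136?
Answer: 11928353089/10962721 ≈ 1088.1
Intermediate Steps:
A = -1/46 (A = 3/(-2 - 136) = 3/(-138) = 3*(-1/138) = -1/46 ≈ -0.021739)
W = 46/3311 (W = 1/(-1/46 + 72) = 1/(3311/46) = 46/3311 ≈ 0.013893)
a = -33 (a = (3 - 8) - 28 = -5 - 28 = -33)
(W + a)**2 = (46/3311 - 33)**2 = (-109217/3311)**2 = 11928353089/10962721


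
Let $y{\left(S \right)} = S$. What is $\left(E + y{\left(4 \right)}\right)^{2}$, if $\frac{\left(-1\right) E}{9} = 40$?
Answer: $126736$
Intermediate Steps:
$E = -360$ ($E = \left(-9\right) 40 = -360$)
$\left(E + y{\left(4 \right)}\right)^{2} = \left(-360 + 4\right)^{2} = \left(-356\right)^{2} = 126736$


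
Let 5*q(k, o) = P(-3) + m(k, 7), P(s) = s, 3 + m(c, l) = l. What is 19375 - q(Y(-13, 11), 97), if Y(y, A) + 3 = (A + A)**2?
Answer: 96874/5 ≈ 19375.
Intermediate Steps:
m(c, l) = -3 + l
Y(y, A) = -3 + 4*A**2 (Y(y, A) = -3 + (A + A)**2 = -3 + (2*A)**2 = -3 + 4*A**2)
q(k, o) = 1/5 (q(k, o) = (-3 + (-3 + 7))/5 = (-3 + 4)/5 = (1/5)*1 = 1/5)
19375 - q(Y(-13, 11), 97) = 19375 - 1*1/5 = 19375 - 1/5 = 96874/5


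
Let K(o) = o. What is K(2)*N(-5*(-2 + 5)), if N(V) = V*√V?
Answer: -30*I*√15 ≈ -116.19*I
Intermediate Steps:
N(V) = V^(3/2)
K(2)*N(-5*(-2 + 5)) = 2*(-5*(-2 + 5))^(3/2) = 2*(-5*3)^(3/2) = 2*(-15)^(3/2) = 2*(-15*I*√15) = -30*I*√15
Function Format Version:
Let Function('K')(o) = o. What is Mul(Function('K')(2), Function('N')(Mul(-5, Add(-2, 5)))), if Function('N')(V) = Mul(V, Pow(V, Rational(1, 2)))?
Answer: Mul(-30, I, Pow(15, Rational(1, 2))) ≈ Mul(-116.19, I)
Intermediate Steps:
Function('N')(V) = Pow(V, Rational(3, 2))
Mul(Function('K')(2), Function('N')(Mul(-5, Add(-2, 5)))) = Mul(2, Pow(Mul(-5, Add(-2, 5)), Rational(3, 2))) = Mul(2, Pow(Mul(-5, 3), Rational(3, 2))) = Mul(2, Pow(-15, Rational(3, 2))) = Mul(2, Mul(-15, I, Pow(15, Rational(1, 2)))) = Mul(-30, I, Pow(15, Rational(1, 2)))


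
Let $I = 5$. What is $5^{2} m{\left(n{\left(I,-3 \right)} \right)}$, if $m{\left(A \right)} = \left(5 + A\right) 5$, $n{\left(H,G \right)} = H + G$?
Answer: $875$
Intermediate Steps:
$n{\left(H,G \right)} = G + H$
$m{\left(A \right)} = 25 + 5 A$
$5^{2} m{\left(n{\left(I,-3 \right)} \right)} = 5^{2} \left(25 + 5 \left(-3 + 5\right)\right) = 25 \left(25 + 5 \cdot 2\right) = 25 \left(25 + 10\right) = 25 \cdot 35 = 875$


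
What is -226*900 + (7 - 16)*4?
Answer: -203436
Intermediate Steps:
-226*900 + (7 - 16)*4 = -203400 - 9*4 = -203400 - 36 = -203436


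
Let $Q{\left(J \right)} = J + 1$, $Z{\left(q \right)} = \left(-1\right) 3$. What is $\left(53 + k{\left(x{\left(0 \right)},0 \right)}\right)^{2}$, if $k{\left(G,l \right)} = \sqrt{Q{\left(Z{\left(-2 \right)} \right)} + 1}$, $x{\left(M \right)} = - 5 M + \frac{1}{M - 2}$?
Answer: $\left(53 + i\right)^{2} \approx 2808.0 + 106.0 i$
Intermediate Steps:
$Z{\left(q \right)} = -3$
$x{\left(M \right)} = \frac{1}{-2 + M} - 5 M$ ($x{\left(M \right)} = - 5 M + \frac{1}{-2 + M} = \frac{1}{-2 + M} - 5 M$)
$Q{\left(J \right)} = 1 + J$
$k{\left(G,l \right)} = i$ ($k{\left(G,l \right)} = \sqrt{\left(1 - 3\right) + 1} = \sqrt{-2 + 1} = \sqrt{-1} = i$)
$\left(53 + k{\left(x{\left(0 \right)},0 \right)}\right)^{2} = \left(53 + i\right)^{2}$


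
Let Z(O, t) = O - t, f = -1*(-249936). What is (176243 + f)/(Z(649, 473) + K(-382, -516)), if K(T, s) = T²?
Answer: 426179/146100 ≈ 2.9170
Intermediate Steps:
f = 249936
(176243 + f)/(Z(649, 473) + K(-382, -516)) = (176243 + 249936)/((649 - 1*473) + (-382)²) = 426179/((649 - 473) + 145924) = 426179/(176 + 145924) = 426179/146100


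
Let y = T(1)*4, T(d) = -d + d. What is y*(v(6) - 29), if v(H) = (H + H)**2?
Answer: 0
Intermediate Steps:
T(d) = 0
v(H) = 4*H**2 (v(H) = (2*H)**2 = 4*H**2)
y = 0 (y = 0*4 = 0)
y*(v(6) - 29) = 0*(4*6**2 - 29) = 0*(4*36 - 29) = 0*(144 - 29) = 0*115 = 0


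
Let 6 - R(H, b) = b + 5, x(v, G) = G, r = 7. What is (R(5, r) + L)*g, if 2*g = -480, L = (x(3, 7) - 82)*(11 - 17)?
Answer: -106560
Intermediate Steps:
R(H, b) = 1 - b (R(H, b) = 6 - (b + 5) = 6 - (5 + b) = 6 + (-5 - b) = 1 - b)
L = 450 (L = (7 - 82)*(11 - 17) = -75*(-6) = 450)
g = -240 (g = (½)*(-480) = -240)
(R(5, r) + L)*g = ((1 - 1*7) + 450)*(-240) = ((1 - 7) + 450)*(-240) = (-6 + 450)*(-240) = 444*(-240) = -106560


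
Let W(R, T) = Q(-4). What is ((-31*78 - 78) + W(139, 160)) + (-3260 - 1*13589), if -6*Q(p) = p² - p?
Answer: -58045/3 ≈ -19348.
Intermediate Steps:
Q(p) = -p²/6 + p/6 (Q(p) = -(p² - p)/6 = -p²/6 + p/6)
W(R, T) = -10/3 (W(R, T) = (⅙)*(-4)*(1 - 1*(-4)) = (⅙)*(-4)*(1 + 4) = (⅙)*(-4)*5 = -10/3)
((-31*78 - 78) + W(139, 160)) + (-3260 - 1*13589) = ((-31*78 - 78) - 10/3) + (-3260 - 1*13589) = ((-2418 - 78) - 10/3) + (-3260 - 13589) = (-2496 - 10/3) - 16849 = -7498/3 - 16849 = -58045/3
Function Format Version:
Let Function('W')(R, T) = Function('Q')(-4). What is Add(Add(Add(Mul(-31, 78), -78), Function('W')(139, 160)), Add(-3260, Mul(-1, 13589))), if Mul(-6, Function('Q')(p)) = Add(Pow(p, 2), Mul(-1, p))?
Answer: Rational(-58045, 3) ≈ -19348.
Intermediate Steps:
Function('Q')(p) = Add(Mul(Rational(-1, 6), Pow(p, 2)), Mul(Rational(1, 6), p)) (Function('Q')(p) = Mul(Rational(-1, 6), Add(Pow(p, 2), Mul(-1, p))) = Add(Mul(Rational(-1, 6), Pow(p, 2)), Mul(Rational(1, 6), p)))
Function('W')(R, T) = Rational(-10, 3) (Function('W')(R, T) = Mul(Rational(1, 6), -4, Add(1, Mul(-1, -4))) = Mul(Rational(1, 6), -4, Add(1, 4)) = Mul(Rational(1, 6), -4, 5) = Rational(-10, 3))
Add(Add(Add(Mul(-31, 78), -78), Function('W')(139, 160)), Add(-3260, Mul(-1, 13589))) = Add(Add(Add(Mul(-31, 78), -78), Rational(-10, 3)), Add(-3260, Mul(-1, 13589))) = Add(Add(Add(-2418, -78), Rational(-10, 3)), Add(-3260, -13589)) = Add(Add(-2496, Rational(-10, 3)), -16849) = Add(Rational(-7498, 3), -16849) = Rational(-58045, 3)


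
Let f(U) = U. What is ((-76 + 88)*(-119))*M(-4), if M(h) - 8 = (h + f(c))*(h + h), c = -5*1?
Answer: -114240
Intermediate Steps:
c = -5
M(h) = 8 + 2*h*(-5 + h) (M(h) = 8 + (h - 5)*(h + h) = 8 + (-5 + h)*(2*h) = 8 + 2*h*(-5 + h))
((-76 + 88)*(-119))*M(-4) = ((-76 + 88)*(-119))*(8 - 10*(-4) + 2*(-4)²) = (12*(-119))*(8 + 40 + 2*16) = -1428*(8 + 40 + 32) = -1428*80 = -114240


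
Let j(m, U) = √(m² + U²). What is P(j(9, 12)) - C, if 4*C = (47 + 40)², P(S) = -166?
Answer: -8233/4 ≈ -2058.3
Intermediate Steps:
j(m, U) = √(U² + m²)
C = 7569/4 (C = (47 + 40)²/4 = (¼)*87² = (¼)*7569 = 7569/4 ≈ 1892.3)
P(j(9, 12)) - C = -166 - 1*7569/4 = -166 - 7569/4 = -8233/4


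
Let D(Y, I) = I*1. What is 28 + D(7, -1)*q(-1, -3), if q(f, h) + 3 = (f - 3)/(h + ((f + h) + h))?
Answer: 153/5 ≈ 30.600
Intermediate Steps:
q(f, h) = -3 + (-3 + f)/(f + 3*h) (q(f, h) = -3 + (f - 3)/(h + ((f + h) + h)) = -3 + (-3 + f)/(h + (f + 2*h)) = -3 + (-3 + f)/(f + 3*h))
D(Y, I) = I
28 + D(7, -1)*q(-1, -3) = 28 - (-3 - 9*(-3) - 2*(-1))/(-1 + 3*(-3)) = 28 - (-3 + 27 + 2)/(-1 - 9) = 28 - 26/(-10) = 28 - (-1)*26/10 = 28 - 1*(-13/5) = 28 + 13/5 = 153/5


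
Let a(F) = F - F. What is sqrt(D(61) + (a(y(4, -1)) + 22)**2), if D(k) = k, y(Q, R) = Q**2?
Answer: sqrt(545) ≈ 23.345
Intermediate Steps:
a(F) = 0
sqrt(D(61) + (a(y(4, -1)) + 22)**2) = sqrt(61 + (0 + 22)**2) = sqrt(61 + 22**2) = sqrt(61 + 484) = sqrt(545)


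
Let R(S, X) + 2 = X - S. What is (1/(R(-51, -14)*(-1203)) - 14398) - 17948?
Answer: -1361928331/42105 ≈ -32346.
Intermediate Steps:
R(S, X) = -2 + X - S (R(S, X) = -2 + (X - S) = -2 + X - S)
(1/(R(-51, -14)*(-1203)) - 14398) - 17948 = (1/(-2 - 14 - 1*(-51)*(-1203)) - 14398) - 17948 = (-1/1203/(-2 - 14 + 51) - 14398) - 17948 = (-1/1203/35 - 14398) - 17948 = ((1/35)*(-1/1203) - 14398) - 17948 = (-1/42105 - 14398) - 17948 = -606227791/42105 - 17948 = -1361928331/42105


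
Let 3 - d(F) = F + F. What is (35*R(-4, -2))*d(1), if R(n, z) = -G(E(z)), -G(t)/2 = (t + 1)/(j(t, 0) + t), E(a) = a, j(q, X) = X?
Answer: 35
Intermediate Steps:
d(F) = 3 - 2*F (d(F) = 3 - (F + F) = 3 - 2*F)
G(t) = -2*(1 + t)/t (G(t) = -2*(t + 1)/(0 + t) = -2*(1 + t)/t)
R(n, z) = 2 + 2/z (R(n, z) = -(-2 - 2/z) = 2 + 2/z)
(35*R(-4, -2))*d(1) = (35*(2 + 2/(-2)))*(3 - 2*1) = (35*(2 + 2*(-½)))*(3 - 2) = (35*(2 - 1))*1 = (35*1)*1 = 35*1 = 35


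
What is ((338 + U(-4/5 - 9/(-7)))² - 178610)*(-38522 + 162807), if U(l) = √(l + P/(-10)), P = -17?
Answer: -15998913317/2 + 3600714*√1190 ≈ -7.8752e+9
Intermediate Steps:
U(l) = √(17/10 + l) (U(l) = √(l - 17/(-10)) = √(l - 17*(-⅒)) = √(l + 17/10) = √(17/10 + l))
((338 + U(-4/5 - 9/(-7)))² - 178610)*(-38522 + 162807) = ((338 + √(170 + 100*(-4/5 - 9/(-7)))/10)² - 178610)*(-38522 + 162807) = ((338 + √(170 + 100*(-4*⅕ - 9*(-⅐)))/10)² - 178610)*124285 = ((338 + √(170 + 100*(-⅘ + 9/7))/10)² - 178610)*124285 = ((338 + √(170 + 100*(17/35))/10)² - 178610)*124285 = ((338 + √(170 + 340/7)/10)² - 178610)*124285 = ((338 + √(1530/7)/10)² - 178610)*124285 = ((338 + (3*√1190/7)/10)² - 178610)*124285 = ((338 + 3*√1190/70)² - 178610)*124285 = (-178610 + (338 + 3*√1190/70)²)*124285 = -22198543850 + 124285*(338 + 3*√1190/70)²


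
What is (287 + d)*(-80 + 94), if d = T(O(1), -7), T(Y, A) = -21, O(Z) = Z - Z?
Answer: 3724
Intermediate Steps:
O(Z) = 0
d = -21
(287 + d)*(-80 + 94) = (287 - 21)*(-80 + 94) = 266*14 = 3724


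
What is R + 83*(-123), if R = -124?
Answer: -10333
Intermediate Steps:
R + 83*(-123) = -124 + 83*(-123) = -124 - 10209 = -10333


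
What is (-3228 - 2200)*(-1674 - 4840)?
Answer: 35357992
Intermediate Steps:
(-3228 - 2200)*(-1674 - 4840) = -5428*(-6514) = 35357992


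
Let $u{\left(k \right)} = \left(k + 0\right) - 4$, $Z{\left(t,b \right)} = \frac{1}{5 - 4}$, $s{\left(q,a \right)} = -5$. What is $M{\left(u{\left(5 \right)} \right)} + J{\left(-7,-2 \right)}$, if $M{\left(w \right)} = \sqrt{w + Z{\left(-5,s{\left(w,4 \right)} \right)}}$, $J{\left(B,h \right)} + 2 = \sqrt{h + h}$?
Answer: $-2 + \sqrt{2} + 2 i \approx -0.58579 + 2.0 i$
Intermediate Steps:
$Z{\left(t,b \right)} = 1$ ($Z{\left(t,b \right)} = 1^{-1} = 1$)
$J{\left(B,h \right)} = -2 + \sqrt{2} \sqrt{h}$ ($J{\left(B,h \right)} = -2 + \sqrt{h + h} = -2 + \sqrt{2 h} = -2 + \sqrt{2} \sqrt{h}$)
$u{\left(k \right)} = -4 + k$ ($u{\left(k \right)} = k - 4 = -4 + k$)
$M{\left(w \right)} = \sqrt{1 + w}$ ($M{\left(w \right)} = \sqrt{w + 1} = \sqrt{1 + w}$)
$M{\left(u{\left(5 \right)} \right)} + J{\left(-7,-2 \right)} = \sqrt{1 + \left(-4 + 5\right)} - \left(2 - \sqrt{2} \sqrt{-2}\right) = \sqrt{1 + 1} - \left(2 - \sqrt{2} i \sqrt{2}\right) = \sqrt{2} - \left(2 - 2 i\right) = -2 + \sqrt{2} + 2 i$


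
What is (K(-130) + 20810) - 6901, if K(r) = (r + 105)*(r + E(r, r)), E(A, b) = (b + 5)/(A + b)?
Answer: 891643/52 ≈ 17147.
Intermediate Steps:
E(A, b) = (5 + b)/(A + b)
K(r) = (105 + r)*(r + (5 + r)/(2*r)) (K(r) = (r + 105)*(r + (5 + r)/(r + r)) = (105 + r)*(r + (5 + r)/((2*r))) = (105 + r)*(r + (1/(2*r))*(5 + r)) = (105 + r)*(r + (5 + r)/(2*r)))
(K(-130) + 20810) - 6901 = ((55 + (-130)² + (211/2)*(-130) + (525/2)/(-130)) + 20810) - 6901 = ((55 + 16900 - 13715 + (525/2)*(-1/130)) + 20810) - 6901 = ((55 + 16900 - 13715 - 105/52) + 20810) - 6901 = (168375/52 + 20810) - 6901 = 1250495/52 - 6901 = 891643/52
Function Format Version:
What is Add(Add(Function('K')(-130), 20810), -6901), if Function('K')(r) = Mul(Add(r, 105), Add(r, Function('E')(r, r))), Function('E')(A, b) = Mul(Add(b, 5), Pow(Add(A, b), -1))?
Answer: Rational(891643, 52) ≈ 17147.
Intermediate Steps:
Function('E')(A, b) = Mul(Pow(Add(A, b), -1), Add(5, b)) (Function('E')(A, b) = Mul(Add(5, b), Pow(Add(A, b), -1)) = Mul(Pow(Add(A, b), -1), Add(5, b)))
Function('K')(r) = Mul(Add(105, r), Add(r, Mul(Rational(1, 2), Pow(r, -1), Add(5, r)))) (Function('K')(r) = Mul(Add(r, 105), Add(r, Mul(Pow(Add(r, r), -1), Add(5, r)))) = Mul(Add(105, r), Add(r, Mul(Pow(Mul(2, r), -1), Add(5, r)))) = Mul(Add(105, r), Add(r, Mul(Mul(Rational(1, 2), Pow(r, -1)), Add(5, r)))) = Mul(Add(105, r), Add(r, Mul(Rational(1, 2), Pow(r, -1), Add(5, r)))))
Add(Add(Function('K')(-130), 20810), -6901) = Add(Add(Add(55, Pow(-130, 2), Mul(Rational(211, 2), -130), Mul(Rational(525, 2), Pow(-130, -1))), 20810), -6901) = Add(Add(Add(55, 16900, -13715, Mul(Rational(525, 2), Rational(-1, 130))), 20810), -6901) = Add(Add(Add(55, 16900, -13715, Rational(-105, 52)), 20810), -6901) = Add(Add(Rational(168375, 52), 20810), -6901) = Add(Rational(1250495, 52), -6901) = Rational(891643, 52)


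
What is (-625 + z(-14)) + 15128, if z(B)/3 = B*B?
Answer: 15091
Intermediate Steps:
z(B) = 3*B**2 (z(B) = 3*(B*B) = 3*B**2)
(-625 + z(-14)) + 15128 = (-625 + 3*(-14)**2) + 15128 = (-625 + 3*196) + 15128 = (-625 + 588) + 15128 = -37 + 15128 = 15091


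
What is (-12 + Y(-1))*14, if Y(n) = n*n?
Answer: -154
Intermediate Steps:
Y(n) = n²
(-12 + Y(-1))*14 = (-12 + (-1)²)*14 = (-12 + 1)*14 = -11*14 = -154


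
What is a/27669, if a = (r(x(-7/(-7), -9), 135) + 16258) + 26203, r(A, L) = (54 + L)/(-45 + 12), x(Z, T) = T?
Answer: 467008/304359 ≈ 1.5344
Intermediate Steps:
r(A, L) = -18/11 - L/33 (r(A, L) = (54 + L)/(-33) = (54 + L)*(-1/33) = -18/11 - L/33)
a = 467008/11 (a = ((-18/11 - 1/33*135) + 16258) + 26203 = ((-18/11 - 45/11) + 16258) + 26203 = (-63/11 + 16258) + 26203 = 178775/11 + 26203 = 467008/11 ≈ 42455.)
a/27669 = (467008/11)/27669 = (467008/11)*(1/27669) = 467008/304359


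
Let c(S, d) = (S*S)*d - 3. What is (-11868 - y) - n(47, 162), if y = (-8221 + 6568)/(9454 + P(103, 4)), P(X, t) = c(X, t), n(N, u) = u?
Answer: -624198957/51887 ≈ -12030.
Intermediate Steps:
c(S, d) = -3 + d*S**2 (c(S, d) = S**2*d - 3 = d*S**2 - 3 = -3 + d*S**2)
P(X, t) = -3 + t*X**2
y = -1653/51887 (y = (-8221 + 6568)/(9454 + (-3 + 4*103**2)) = -1653/(9454 + (-3 + 4*10609)) = -1653/(9454 + (-3 + 42436)) = -1653/(9454 + 42433) = -1653/51887 ≈ -0.031858)
(-11868 - y) - n(47, 162) = (-11868 - 1*(-1653/51887)) - 1*162 = (-11868 + 1653/51887) - 162 = -615793263/51887 - 162 = -624198957/51887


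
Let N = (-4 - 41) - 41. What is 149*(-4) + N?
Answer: -682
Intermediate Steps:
N = -86 (N = -45 - 41 = -86)
149*(-4) + N = 149*(-4) - 86 = -596 - 86 = -682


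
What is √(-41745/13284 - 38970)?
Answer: 5*I*√849059529/738 ≈ 197.42*I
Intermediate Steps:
√(-41745/13284 - 38970) = √(-41745*1/13284 - 38970) = √(-13915/4428 - 38970) = √(-172573075/4428) = 5*I*√849059529/738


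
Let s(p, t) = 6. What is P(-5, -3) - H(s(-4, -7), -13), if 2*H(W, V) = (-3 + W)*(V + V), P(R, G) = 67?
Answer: 106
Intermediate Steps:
H(W, V) = V*(-3 + W) (H(W, V) = ((-3 + W)*(V + V))/2 = ((-3 + W)*(2*V))/2 = (2*V*(-3 + W))/2 = V*(-3 + W))
P(-5, -3) - H(s(-4, -7), -13) = 67 - (-13)*(-3 + 6) = 67 - (-13)*3 = 67 - 1*(-39) = 67 + 39 = 106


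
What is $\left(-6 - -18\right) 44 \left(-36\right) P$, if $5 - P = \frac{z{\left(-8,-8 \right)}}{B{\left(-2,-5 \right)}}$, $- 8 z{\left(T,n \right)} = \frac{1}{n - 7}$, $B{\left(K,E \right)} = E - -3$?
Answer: $- \frac{475596}{5} \approx -95119.0$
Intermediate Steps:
$B{\left(K,E \right)} = 3 + E$ ($B{\left(K,E \right)} = E + 3 = 3 + E$)
$z{\left(T,n \right)} = - \frac{1}{8 \left(-7 + n\right)}$ ($z{\left(T,n \right)} = - \frac{1}{8 \left(n - 7\right)} = - \frac{1}{8 \left(-7 + n\right)}$)
$P = \frac{1201}{240}$ ($P = 5 - \frac{\left(-1\right) \frac{1}{-56 + 8 \left(-8\right)}}{3 - 5} = 5 - \frac{\left(-1\right) \frac{1}{-56 - 64}}{-2} = 5 - - \frac{1}{-120} \left(- \frac{1}{2}\right) = 5 - \left(-1\right) \left(- \frac{1}{120}\right) \left(- \frac{1}{2}\right) = 5 - \frac{1}{120} \left(- \frac{1}{2}\right) = 5 - - \frac{1}{240} = 5 + \frac{1}{240} = \frac{1201}{240} \approx 5.0042$)
$\left(-6 - -18\right) 44 \left(-36\right) P = \left(-6 - -18\right) 44 \left(-36\right) \frac{1201}{240} = \left(-6 + 18\right) 44 \left(-36\right) \frac{1201}{240} = 12 \cdot 44 \left(-36\right) \frac{1201}{240} = 528 \left(-36\right) \frac{1201}{240} = \left(-19008\right) \frac{1201}{240} = - \frac{475596}{5}$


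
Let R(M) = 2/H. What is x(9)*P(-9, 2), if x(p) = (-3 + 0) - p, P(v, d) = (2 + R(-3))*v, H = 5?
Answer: 1296/5 ≈ 259.20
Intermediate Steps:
R(M) = ⅖ (R(M) = 2/5 = 2*(⅕) = ⅖)
P(v, d) = 12*v/5 (P(v, d) = (2 + ⅖)*v = 12*v/5)
x(p) = -3 - p
x(9)*P(-9, 2) = (-3 - 1*9)*((12/5)*(-9)) = (-3 - 9)*(-108/5) = -12*(-108/5) = 1296/5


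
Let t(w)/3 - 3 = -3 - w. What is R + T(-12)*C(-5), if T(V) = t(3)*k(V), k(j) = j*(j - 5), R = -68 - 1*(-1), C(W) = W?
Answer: 9113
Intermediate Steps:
t(w) = -3*w (t(w) = 9 + 3*(-3 - w) = 9 + (-9 - 3*w) = -3*w)
R = -67 (R = -68 + 1 = -67)
k(j) = j*(-5 + j)
T(V) = -9*V*(-5 + V) (T(V) = (-3*3)*(V*(-5 + V)) = -9*V*(-5 + V))
R + T(-12)*C(-5) = -67 + (9*(-12)*(5 - 1*(-12)))*(-5) = -67 + (9*(-12)*(5 + 12))*(-5) = -67 + (9*(-12)*17)*(-5) = -67 - 1836*(-5) = -67 + 9180 = 9113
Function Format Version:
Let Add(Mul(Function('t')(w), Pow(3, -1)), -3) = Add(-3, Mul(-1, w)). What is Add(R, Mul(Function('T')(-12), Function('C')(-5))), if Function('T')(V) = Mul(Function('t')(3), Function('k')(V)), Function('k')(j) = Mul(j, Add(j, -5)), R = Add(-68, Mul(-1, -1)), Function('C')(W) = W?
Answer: 9113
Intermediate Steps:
Function('t')(w) = Mul(-3, w) (Function('t')(w) = Add(9, Mul(3, Add(-3, Mul(-1, w)))) = Add(9, Add(-9, Mul(-3, w))) = Mul(-3, w))
R = -67 (R = Add(-68, 1) = -67)
Function('k')(j) = Mul(j, Add(-5, j))
Function('T')(V) = Mul(-9, V, Add(-5, V)) (Function('T')(V) = Mul(Mul(-3, 3), Mul(V, Add(-5, V))) = Mul(-9, Mul(V, Add(-5, V))) = Mul(-9, V, Add(-5, V)))
Add(R, Mul(Function('T')(-12), Function('C')(-5))) = Add(-67, Mul(Mul(9, -12, Add(5, Mul(-1, -12))), -5)) = Add(-67, Mul(Mul(9, -12, Add(5, 12)), -5)) = Add(-67, Mul(Mul(9, -12, 17), -5)) = Add(-67, Mul(-1836, -5)) = Add(-67, 9180) = 9113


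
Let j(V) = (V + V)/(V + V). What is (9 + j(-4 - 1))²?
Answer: 100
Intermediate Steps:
j(V) = 1 (j(V) = (2*V)/((2*V)) = (2*V)*(1/(2*V)) = 1)
(9 + j(-4 - 1))² = (9 + 1)² = 10² = 100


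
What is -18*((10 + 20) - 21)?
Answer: -162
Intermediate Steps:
-18*((10 + 20) - 21) = -18*(30 - 21) = -18*9 = -162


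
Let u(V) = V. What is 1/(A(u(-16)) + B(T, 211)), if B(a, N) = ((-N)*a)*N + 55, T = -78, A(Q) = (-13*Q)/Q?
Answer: 1/3472680 ≈ 2.8796e-7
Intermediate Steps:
A(Q) = -13
B(a, N) = 55 - a*N**2 (B(a, N) = (-N*a)*N + 55 = -a*N**2 + 55 = 55 - a*N**2)
1/(A(u(-16)) + B(T, 211)) = 1/(-13 + (55 - 1*(-78)*211**2)) = 1/(-13 + (55 - 1*(-78)*44521)) = 1/(-13 + (55 + 3472638)) = 1/(-13 + 3472693) = 1/3472680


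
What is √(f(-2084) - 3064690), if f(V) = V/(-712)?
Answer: I*√97101545222/178 ≈ 1750.6*I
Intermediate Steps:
f(V) = -V/712 (f(V) = V*(-1/712) = -V/712)
√(f(-2084) - 3064690) = √(-1/712*(-2084) - 3064690) = √(521/178 - 3064690) = √(-545514299/178) = I*√97101545222/178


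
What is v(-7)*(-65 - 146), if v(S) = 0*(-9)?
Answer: 0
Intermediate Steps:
v(S) = 0
v(-7)*(-65 - 146) = 0*(-65 - 146) = 0*(-211) = 0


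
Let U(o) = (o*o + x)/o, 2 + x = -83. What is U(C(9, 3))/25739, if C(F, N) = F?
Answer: -4/231651 ≈ -1.7267e-5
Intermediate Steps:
x = -85 (x = -2 - 83 = -85)
U(o) = (-85 + o**2)/o (U(o) = (o*o - 85)/o = (o**2 - 85)/o = (-85 + o**2)/o)
U(C(9, 3))/25739 = (9 - 85/9)/25739 = (9 - 85*1/9)*(1/25739) = (9 - 85/9)*(1/25739) = -4/9*1/25739 = -4/231651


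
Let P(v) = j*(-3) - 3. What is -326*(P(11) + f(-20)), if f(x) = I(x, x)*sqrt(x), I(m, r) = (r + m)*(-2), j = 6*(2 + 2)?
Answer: 24450 - 52160*I*sqrt(5) ≈ 24450.0 - 1.1663e+5*I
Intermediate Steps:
j = 24 (j = 6*4 = 24)
I(m, r) = -2*m - 2*r (I(m, r) = (m + r)*(-2) = -2*m - 2*r)
f(x) = -4*x**(3/2) (f(x) = (-2*x - 2*x)*sqrt(x) = (-4*x)*sqrt(x) = -4*x**(3/2))
P(v) = -75 (P(v) = 24*(-3) - 3 = -72 - 3 = -75)
-326*(P(11) + f(-20)) = -326*(-75 - (-160)*I*sqrt(5)) = -326*(-75 + 160*I*sqrt(5)) = 24450 - 52160*I*sqrt(5)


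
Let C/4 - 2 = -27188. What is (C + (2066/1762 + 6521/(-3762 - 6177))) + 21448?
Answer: -764381863678/8756259 ≈ -87296.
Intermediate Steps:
C = -108744 (C = 8 + 4*(-27188) = 8 - 108752 = -108744)
(C + (2066/1762 + 6521/(-3762 - 6177))) + 21448 = (-108744 + (2066/1762 + 6521/(-3762 - 6177))) + 21448 = (-108744 + (2066*(1/1762) + 6521/(-9939))) + 21448 = (-108744 + (1033/881 + 6521*(-1/9939))) + 21448 = (-108744 + (1033/881 - 6521/9939)) + 21448 = (-108744 + 4521986/8756259) + 21448 = -952186106710/8756259 + 21448 = -764381863678/8756259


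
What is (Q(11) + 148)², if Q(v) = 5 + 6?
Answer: 25281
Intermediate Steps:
Q(v) = 11
(Q(11) + 148)² = (11 + 148)² = 159² = 25281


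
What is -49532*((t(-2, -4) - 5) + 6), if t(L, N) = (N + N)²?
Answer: -3219580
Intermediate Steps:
t(L, N) = 4*N² (t(L, N) = (2*N)² = 4*N²)
-49532*((t(-2, -4) - 5) + 6) = -49532*((4*(-4)² - 5) + 6) = -49532*((4*16 - 5) + 6) = -49532*((64 - 5) + 6) = -49532*(59 + 6) = -49532*65 = -3219580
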